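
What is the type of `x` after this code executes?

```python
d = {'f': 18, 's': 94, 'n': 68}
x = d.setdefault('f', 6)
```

dict.setdefault() returns the (existing or default) value

int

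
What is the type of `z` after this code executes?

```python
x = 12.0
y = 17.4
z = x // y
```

float // float = float

float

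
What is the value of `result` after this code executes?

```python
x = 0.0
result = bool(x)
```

x = 0.0; result = False

False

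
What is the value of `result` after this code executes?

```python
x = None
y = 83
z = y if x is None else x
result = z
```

x = None; y = 83; z = 83; result = 83

83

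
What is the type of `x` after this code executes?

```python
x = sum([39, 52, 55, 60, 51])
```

sum() of ints returns int

int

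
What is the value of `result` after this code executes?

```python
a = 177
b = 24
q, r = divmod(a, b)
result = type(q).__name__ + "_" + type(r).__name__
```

a is int; b is int; q is int; r is int; result = 'int_int'

'int_int'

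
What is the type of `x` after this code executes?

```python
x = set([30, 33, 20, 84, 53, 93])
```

set() constructor returns set

set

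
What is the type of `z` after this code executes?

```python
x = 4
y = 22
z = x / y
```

int / int = float

float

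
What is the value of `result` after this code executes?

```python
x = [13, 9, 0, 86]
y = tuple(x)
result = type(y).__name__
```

x is list; y is tuple; result = 'tuple'

'tuple'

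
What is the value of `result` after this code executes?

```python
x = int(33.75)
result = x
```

x = 33; result = 33

33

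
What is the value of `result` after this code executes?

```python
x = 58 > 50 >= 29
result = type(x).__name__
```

x is bool; result = 'bool'

'bool'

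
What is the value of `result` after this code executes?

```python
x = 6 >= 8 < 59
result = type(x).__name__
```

x is bool; result = 'bool'

'bool'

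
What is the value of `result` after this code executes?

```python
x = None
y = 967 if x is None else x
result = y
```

x = None; y = 967; result = 967

967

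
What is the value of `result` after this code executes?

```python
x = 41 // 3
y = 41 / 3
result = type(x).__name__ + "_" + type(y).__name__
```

x is int; y is float; result = 'int_float'

'int_float'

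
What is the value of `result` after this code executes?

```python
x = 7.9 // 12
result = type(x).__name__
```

x is float; result = 'float'

'float'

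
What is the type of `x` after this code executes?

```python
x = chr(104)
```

chr() returns str (single char)

str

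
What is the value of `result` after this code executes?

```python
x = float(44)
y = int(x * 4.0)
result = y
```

x = 44.0; y = 176; result = 176

176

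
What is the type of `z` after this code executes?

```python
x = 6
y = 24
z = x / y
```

int / int = float

float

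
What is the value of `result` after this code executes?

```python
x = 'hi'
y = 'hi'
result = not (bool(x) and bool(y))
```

x = 'hi'; y = 'hi'; result = False

False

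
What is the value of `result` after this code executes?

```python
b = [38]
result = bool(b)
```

b = [38]; result = True

True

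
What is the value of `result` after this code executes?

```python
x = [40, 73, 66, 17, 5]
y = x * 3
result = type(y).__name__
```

x is list; y is list; result = 'list'

'list'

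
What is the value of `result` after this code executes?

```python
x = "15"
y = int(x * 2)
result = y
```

x = '15'; y = 1515; result = 1515

1515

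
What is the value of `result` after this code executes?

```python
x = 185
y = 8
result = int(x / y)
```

x = 185; y = 8; result = 23

23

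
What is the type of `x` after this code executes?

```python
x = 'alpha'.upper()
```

str.upper() returns str

str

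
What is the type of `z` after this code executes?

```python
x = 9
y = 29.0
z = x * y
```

int * float = float

float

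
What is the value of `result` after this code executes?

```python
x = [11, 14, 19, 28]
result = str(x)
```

x = [11, 14, 19, 28]; result = '[11, 14, 19, 28]'

'[11, 14, 19, 28]'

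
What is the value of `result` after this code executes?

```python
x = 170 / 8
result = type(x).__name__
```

x is float; result = 'float'

'float'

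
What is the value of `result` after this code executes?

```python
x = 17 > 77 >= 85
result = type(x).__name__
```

x is bool; result = 'bool'

'bool'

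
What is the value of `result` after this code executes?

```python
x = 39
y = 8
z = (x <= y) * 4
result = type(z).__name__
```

x is int; y is int; z is int; result = 'int'

'int'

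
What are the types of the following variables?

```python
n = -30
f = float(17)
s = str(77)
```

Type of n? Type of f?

n is assigned a bare integer (no decimal point), so it is an int; f is assigned the result of calling float(), which returns a float

int, float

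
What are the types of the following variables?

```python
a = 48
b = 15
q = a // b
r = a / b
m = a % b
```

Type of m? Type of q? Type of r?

% of ints returns int; // returns int; / returns float

int, int, float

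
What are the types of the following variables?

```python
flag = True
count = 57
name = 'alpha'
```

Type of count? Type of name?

count is assigned a bare integer (no decimal point), so it is an int; name is assigned a quoted string literal, so it is a str

int, str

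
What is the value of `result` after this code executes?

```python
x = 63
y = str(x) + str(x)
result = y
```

x = 63; y = '6363'; result = '6363'

'6363'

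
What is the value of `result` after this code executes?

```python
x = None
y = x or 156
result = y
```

x = None; y = 156; result = 156

156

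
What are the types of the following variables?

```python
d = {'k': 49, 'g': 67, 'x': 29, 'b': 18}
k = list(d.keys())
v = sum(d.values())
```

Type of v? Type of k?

sum of ints is int; list() converts to list

int, list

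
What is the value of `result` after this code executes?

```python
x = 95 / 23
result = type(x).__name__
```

x is float; result = 'float'

'float'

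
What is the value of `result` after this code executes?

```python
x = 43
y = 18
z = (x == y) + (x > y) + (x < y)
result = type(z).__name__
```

x is int; y is int; z is int; result = 'int'

'int'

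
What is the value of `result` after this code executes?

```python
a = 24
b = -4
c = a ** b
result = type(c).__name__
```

a is int; b is int; c is float; result = 'float'

'float'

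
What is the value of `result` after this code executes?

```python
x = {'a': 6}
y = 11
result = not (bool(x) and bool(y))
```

x = {'a': 6}; y = 11; result = False

False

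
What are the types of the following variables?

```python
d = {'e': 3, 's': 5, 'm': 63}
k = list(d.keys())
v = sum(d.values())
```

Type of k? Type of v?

list() converts to list; sum of ints is int

list, int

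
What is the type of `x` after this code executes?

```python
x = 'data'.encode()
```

str.encode() returns bytes

bytes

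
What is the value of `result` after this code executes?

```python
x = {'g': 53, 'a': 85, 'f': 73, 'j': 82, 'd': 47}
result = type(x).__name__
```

x is dict; result = 'dict'

'dict'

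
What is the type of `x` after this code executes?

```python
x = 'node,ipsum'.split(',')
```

str.split() returns list

list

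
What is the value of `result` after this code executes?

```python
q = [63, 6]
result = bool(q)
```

q = [63, 6]; result = True

True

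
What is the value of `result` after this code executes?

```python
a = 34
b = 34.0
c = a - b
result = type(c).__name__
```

a is int; b is float; c is float; result = 'float'

'float'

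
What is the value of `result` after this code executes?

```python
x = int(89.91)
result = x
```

x = 89; result = 89

89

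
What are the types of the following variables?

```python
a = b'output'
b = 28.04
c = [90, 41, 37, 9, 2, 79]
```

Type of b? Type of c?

b is assigned a number with a decimal point, so it is a float; c is assigned a list literal (square brackets)

float, list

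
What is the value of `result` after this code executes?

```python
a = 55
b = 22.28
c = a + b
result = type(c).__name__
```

a is int; b is float; c is float; result = 'float'

'float'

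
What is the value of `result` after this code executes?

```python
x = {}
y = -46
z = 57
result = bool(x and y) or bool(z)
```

x = {}; y = -46; z = 57; result = True

True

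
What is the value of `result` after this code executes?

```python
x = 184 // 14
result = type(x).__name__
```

x is int; result = 'int'

'int'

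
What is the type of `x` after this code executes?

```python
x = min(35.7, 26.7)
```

min() of floats returns float

float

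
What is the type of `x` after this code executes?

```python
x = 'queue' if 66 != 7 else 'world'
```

Both branches of conditional are str

str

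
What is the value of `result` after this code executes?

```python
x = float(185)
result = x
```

x = 185.0; result = 185.0

185.0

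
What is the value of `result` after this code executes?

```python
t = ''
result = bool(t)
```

t = ''; result = False

False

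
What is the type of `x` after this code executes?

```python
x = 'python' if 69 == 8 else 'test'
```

Both branches of conditional are str

str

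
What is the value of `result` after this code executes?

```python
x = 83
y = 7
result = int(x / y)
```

x = 83; y = 7; result = 11

11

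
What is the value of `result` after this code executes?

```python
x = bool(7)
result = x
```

x = True; result = True

True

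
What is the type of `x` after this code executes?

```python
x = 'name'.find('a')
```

str.find() returns int index

int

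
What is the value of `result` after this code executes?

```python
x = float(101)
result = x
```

x = 101.0; result = 101.0

101.0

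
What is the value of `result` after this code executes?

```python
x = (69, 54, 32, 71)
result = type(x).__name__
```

x is tuple; result = 'tuple'

'tuple'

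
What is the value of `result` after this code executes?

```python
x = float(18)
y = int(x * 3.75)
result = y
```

x = 18.0; y = 67; result = 67

67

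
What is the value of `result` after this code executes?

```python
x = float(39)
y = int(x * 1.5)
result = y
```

x = 39.0; y = 58; result = 58

58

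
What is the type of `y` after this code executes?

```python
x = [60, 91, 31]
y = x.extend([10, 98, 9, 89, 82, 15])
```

list.extend() returns None

NoneType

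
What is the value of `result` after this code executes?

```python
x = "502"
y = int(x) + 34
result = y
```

x = '502'; y = 536; result = 536

536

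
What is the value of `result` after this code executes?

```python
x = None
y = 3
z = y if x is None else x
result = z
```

x = None; y = 3; z = 3; result = 3

3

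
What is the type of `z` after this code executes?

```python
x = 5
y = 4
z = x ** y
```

positive int ** positive int = int

int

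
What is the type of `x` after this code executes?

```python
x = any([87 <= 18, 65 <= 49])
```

any() returns bool

bool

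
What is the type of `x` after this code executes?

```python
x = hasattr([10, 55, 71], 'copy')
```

hasattr() returns bool

bool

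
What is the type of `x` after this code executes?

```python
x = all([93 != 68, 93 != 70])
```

all() returns bool

bool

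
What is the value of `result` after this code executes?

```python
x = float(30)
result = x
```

x = 30.0; result = 30.0

30.0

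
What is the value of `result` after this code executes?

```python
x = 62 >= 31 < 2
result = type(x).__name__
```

x is bool; result = 'bool'

'bool'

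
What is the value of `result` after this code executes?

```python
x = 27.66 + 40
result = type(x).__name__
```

x is float; result = 'float'

'float'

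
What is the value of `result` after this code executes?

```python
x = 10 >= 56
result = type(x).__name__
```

x is bool; result = 'bool'

'bool'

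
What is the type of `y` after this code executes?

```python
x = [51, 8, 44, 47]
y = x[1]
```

Indexing list[int] returns int

int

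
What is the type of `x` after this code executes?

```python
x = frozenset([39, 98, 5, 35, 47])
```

frozenset() returns frozenset

frozenset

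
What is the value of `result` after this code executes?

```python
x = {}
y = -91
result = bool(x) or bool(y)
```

x = {}; y = -91; result = True

True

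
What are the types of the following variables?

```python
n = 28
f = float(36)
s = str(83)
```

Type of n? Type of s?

n is assigned a bare integer (no decimal point), so it is an int; s is assigned the result of calling str(), which returns a str

int, str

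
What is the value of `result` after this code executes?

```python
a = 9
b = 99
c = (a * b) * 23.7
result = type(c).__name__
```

a is int; b is int; c is float; result = 'float'

'float'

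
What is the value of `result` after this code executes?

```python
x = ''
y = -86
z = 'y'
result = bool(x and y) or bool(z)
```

x = ''; y = -86; z = 'y'; result = True

True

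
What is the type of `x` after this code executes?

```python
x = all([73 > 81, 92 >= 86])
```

all() returns bool

bool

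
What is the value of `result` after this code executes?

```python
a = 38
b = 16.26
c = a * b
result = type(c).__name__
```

a is int; b is float; c is float; result = 'float'

'float'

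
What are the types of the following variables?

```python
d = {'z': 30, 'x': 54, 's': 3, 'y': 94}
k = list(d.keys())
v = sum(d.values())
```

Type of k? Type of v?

list() converts to list; sum of ints is int

list, int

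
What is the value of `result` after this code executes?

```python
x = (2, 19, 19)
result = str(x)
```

x = (2, 19, 19); result = '(2, 19, 19)'

'(2, 19, 19)'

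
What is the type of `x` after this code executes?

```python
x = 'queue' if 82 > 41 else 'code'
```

Both branches of conditional are str

str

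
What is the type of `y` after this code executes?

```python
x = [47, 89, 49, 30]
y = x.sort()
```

list.sort() returns None (mutates in place)

NoneType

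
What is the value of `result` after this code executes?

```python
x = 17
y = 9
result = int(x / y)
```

x = 17; y = 9; result = 1

1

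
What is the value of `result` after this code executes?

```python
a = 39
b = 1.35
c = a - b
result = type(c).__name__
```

a is int; b is float; c is float; result = 'float'

'float'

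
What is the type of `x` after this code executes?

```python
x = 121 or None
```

'or' returns first truthy value

int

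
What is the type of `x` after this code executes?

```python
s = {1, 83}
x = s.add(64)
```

set.add() returns None (mutates in place)

NoneType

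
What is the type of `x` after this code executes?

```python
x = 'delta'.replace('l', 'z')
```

str.replace() returns str

str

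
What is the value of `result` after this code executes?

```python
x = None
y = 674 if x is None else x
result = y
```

x = None; y = 674; result = 674

674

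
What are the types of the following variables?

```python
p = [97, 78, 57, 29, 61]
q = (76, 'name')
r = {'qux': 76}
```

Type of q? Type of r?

q is assigned a tuple (parenthesized, comma-separated values); r is assigned a dict literal ({key: value})

tuple, dict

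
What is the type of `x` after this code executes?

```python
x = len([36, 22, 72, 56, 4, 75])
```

len() always returns int

int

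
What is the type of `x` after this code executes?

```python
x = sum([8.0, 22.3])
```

sum() of floats returns float

float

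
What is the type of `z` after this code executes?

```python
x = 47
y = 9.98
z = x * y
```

int * float = float

float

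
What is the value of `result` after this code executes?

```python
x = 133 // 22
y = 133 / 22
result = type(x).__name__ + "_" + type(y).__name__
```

x is int; y is float; result = 'int_float'

'int_float'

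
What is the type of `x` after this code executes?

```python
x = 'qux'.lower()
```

str.lower() returns str

str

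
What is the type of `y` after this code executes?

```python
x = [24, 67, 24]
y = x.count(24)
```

list.count() returns int

int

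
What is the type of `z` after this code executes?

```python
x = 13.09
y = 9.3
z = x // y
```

float // float = float

float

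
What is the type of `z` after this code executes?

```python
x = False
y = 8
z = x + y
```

bool + int = int (bool is subclass of int)

int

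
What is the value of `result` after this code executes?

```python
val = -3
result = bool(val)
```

val = -3; result = True

True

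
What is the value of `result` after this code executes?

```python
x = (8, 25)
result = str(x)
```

x = (8, 25); result = '(8, 25)'

'(8, 25)'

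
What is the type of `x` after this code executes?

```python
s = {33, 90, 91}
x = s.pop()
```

Popping from set[int] returns int

int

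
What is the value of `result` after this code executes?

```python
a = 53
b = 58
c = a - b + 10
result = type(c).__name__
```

a is int; b is int; c is int; result = 'int'

'int'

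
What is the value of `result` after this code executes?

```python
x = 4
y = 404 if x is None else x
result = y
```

x = 4; y = 4; result = 4

4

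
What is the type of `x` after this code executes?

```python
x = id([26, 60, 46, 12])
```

id() returns int

int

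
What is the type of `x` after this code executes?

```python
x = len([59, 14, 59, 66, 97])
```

len() always returns int

int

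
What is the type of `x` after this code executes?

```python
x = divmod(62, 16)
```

divmod() returns tuple of (quotient, remainder)

tuple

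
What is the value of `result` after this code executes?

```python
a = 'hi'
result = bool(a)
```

a = 'hi'; result = True

True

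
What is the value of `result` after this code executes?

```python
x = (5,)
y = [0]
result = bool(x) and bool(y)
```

x = (5,); y = [0]; result = True

True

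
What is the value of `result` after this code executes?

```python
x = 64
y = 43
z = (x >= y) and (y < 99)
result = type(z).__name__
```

x is int; y is int; z is bool; result = 'bool'

'bool'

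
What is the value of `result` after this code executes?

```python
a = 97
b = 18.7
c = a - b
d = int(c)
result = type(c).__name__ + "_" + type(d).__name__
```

a is int; b is float; c is float; d is int; result = 'float_int'

'float_int'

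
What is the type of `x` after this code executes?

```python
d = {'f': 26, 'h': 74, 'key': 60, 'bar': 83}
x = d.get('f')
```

dict.get() returns value type when found

int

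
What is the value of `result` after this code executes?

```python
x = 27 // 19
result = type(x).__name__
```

x is int; result = 'int'

'int'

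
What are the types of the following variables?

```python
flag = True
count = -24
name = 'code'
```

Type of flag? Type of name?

flag is assigned the constant True, which has type bool; name is assigned a quoted string literal, so it is a str

bool, str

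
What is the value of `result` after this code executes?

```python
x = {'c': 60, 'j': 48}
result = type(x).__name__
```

x is dict; result = 'dict'

'dict'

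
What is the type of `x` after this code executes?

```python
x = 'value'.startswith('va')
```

str.startswith() returns bool

bool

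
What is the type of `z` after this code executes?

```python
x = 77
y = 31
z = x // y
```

int // int = int

int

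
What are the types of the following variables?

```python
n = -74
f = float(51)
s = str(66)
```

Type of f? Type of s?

f is assigned the result of calling float(), which returns a float; s is assigned the result of calling str(), which returns a str

float, str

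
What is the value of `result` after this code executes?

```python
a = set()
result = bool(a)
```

a = set(); result = False

False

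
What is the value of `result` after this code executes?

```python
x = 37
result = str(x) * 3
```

x = 37; result = '373737'

'373737'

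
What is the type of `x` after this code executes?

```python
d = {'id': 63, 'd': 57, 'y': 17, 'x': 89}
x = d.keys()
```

.keys() returns dict_keys view

dict_keys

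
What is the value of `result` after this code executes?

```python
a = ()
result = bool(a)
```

a = (); result = False

False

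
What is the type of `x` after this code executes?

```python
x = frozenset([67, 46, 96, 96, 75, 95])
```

frozenset() returns frozenset

frozenset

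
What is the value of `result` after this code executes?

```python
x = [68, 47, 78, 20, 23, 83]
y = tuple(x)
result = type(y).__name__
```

x is list; y is tuple; result = 'tuple'

'tuple'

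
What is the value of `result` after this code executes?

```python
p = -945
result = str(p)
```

p = -945; result = '-945'

'-945'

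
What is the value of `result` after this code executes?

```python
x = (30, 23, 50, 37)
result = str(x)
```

x = (30, 23, 50, 37); result = '(30, 23, 50, 37)'

'(30, 23, 50, 37)'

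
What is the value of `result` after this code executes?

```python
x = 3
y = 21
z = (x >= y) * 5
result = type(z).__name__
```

x is int; y is int; z is int; result = 'int'

'int'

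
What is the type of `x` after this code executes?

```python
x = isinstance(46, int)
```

isinstance() returns bool

bool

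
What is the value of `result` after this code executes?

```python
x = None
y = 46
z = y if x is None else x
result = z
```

x = None; y = 46; z = 46; result = 46

46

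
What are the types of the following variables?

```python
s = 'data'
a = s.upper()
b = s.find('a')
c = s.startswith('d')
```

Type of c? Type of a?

startswith() returns bool; upper() returns str

bool, str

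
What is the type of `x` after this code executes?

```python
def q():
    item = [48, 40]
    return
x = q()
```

Bare return returns None

NoneType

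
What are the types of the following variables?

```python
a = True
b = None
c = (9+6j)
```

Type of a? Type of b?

a is assigned the constant True, which has type bool; b is assigned None, whose type is NoneType

bool, NoneType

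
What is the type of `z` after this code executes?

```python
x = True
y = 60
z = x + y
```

bool + int = int (bool is subclass of int)

int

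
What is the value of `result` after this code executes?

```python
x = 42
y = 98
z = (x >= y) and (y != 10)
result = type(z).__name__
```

x is int; y is int; z is bool; result = 'bool'

'bool'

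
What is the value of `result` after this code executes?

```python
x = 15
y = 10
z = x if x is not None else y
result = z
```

x = 15; y = 10; z = 15; result = 15

15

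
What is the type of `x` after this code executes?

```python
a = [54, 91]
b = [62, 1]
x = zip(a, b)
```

zip() returns a zip object

zip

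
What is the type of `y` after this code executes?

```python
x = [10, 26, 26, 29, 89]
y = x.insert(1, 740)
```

list.insert() returns None

NoneType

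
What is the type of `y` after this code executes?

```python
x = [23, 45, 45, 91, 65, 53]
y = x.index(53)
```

list.index() returns int

int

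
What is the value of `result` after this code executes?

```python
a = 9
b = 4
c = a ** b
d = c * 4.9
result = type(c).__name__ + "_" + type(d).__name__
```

a is int; b is int; c is int; d is float; result = 'int_float'

'int_float'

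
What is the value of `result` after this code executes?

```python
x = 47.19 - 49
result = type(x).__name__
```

x is float; result = 'float'

'float'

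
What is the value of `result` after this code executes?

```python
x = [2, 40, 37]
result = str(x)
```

x = [2, 40, 37]; result = '[2, 40, 37]'

'[2, 40, 37]'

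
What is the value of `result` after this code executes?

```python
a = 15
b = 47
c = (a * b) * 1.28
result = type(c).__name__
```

a is int; b is int; c is float; result = 'float'

'float'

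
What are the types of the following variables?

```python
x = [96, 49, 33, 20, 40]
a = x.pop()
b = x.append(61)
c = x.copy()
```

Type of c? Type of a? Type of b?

copy() returns list; pop() returns element; append() returns None

list, int, NoneType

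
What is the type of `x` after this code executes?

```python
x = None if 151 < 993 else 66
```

151 < 993 is True, so the if branch is taken

NoneType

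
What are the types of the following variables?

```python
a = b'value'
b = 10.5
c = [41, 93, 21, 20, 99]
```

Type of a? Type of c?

a is assigned a bytes literal (b'...' prefix); c is assigned a list literal (square brackets)

bytes, list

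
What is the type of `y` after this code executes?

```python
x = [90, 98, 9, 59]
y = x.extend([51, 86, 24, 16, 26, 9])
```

list.extend() returns None

NoneType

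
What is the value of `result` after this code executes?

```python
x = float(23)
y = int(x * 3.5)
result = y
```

x = 23.0; y = 80; result = 80

80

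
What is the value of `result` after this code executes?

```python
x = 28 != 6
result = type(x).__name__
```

x is bool; result = 'bool'

'bool'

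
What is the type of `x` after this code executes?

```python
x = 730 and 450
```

'and' with truthy values returns last operand (int)

int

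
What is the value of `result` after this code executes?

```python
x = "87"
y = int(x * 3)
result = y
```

x = '87'; y = 878787; result = 878787

878787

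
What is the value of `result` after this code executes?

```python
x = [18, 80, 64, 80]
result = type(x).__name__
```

x is list; result = 'list'

'list'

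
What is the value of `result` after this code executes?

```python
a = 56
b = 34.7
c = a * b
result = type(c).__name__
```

a is int; b is float; c is float; result = 'float'

'float'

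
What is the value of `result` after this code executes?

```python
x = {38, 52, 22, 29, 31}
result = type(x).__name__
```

x is set; result = 'set'

'set'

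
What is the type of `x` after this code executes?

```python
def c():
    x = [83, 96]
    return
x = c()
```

Bare return returns None

NoneType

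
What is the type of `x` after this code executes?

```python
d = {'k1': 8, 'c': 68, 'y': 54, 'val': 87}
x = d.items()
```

dict.items() returns dict_items view

dict_items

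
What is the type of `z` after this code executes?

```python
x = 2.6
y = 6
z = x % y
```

float % int = float

float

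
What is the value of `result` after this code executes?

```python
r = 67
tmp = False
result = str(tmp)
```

r = 67; tmp = False; result = 'False'

'False'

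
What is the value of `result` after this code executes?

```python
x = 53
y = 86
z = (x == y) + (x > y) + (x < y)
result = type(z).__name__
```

x is int; y is int; z is int; result = 'int'

'int'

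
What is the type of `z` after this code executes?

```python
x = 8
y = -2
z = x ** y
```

int ** negative = float

float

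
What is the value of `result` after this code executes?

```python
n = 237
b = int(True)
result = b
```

n = 237; b = 1; result = 1

1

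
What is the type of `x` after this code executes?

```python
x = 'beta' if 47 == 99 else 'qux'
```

Both branches of conditional are str

str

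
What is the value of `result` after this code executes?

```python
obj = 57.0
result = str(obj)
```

obj = 57.0; result = '57.0'

'57.0'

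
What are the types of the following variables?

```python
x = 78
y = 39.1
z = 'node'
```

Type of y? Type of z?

y is assigned a number with a decimal point, so it is a float; z is assigned a quoted string literal, so it is a str

float, str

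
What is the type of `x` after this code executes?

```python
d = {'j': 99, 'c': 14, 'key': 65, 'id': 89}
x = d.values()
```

.values() returns dict_values view

dict_values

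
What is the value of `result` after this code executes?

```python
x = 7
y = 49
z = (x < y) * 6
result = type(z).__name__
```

x is int; y is int; z is int; result = 'int'

'int'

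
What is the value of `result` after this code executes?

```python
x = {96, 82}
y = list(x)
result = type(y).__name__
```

x is set; y is list; result = 'list'

'list'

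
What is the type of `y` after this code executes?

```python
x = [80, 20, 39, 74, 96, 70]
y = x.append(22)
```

list.append() returns None (mutates in place)

NoneType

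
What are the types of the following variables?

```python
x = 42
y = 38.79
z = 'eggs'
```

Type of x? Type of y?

x is assigned a bare integer (no decimal point), so it is an int; y is assigned a number with a decimal point, so it is a float

int, float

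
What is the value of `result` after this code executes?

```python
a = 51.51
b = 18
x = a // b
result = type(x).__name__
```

a is float; b is int; x is float; result = 'float'

'float'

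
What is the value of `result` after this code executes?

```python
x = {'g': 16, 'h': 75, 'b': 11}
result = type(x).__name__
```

x is dict; result = 'dict'

'dict'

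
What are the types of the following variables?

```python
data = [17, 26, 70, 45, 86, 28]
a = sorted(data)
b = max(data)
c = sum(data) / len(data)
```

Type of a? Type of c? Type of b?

sorted() returns list; int / int = float; max of ints returns int

list, float, int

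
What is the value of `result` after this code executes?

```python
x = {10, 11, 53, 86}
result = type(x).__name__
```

x is set; result = 'set'

'set'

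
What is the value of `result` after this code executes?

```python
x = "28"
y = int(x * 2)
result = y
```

x = '28'; y = 2828; result = 2828

2828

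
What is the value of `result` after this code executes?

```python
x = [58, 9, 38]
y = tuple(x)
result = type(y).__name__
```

x is list; y is tuple; result = 'tuple'

'tuple'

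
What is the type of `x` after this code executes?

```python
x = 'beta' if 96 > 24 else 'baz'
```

Both branches of conditional are str

str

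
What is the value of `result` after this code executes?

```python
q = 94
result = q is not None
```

q = 94; result = True

True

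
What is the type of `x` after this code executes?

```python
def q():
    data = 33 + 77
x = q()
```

Function without return returns None

NoneType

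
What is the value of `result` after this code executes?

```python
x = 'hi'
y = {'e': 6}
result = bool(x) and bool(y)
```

x = 'hi'; y = {'e': 6}; result = True

True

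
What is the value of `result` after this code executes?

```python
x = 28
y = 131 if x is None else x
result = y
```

x = 28; y = 28; result = 28

28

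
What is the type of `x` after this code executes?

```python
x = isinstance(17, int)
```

isinstance() returns bool

bool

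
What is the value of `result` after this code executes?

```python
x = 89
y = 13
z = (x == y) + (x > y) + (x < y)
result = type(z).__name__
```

x is int; y is int; z is int; result = 'int'

'int'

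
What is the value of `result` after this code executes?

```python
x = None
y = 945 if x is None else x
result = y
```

x = None; y = 945; result = 945

945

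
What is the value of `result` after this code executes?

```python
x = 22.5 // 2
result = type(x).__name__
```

x is float; result = 'float'

'float'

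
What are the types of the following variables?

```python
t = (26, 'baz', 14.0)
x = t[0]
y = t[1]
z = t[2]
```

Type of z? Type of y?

tuple[2] is float; tuple[1] is str

float, str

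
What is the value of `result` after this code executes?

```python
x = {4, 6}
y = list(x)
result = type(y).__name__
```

x is set; y is list; result = 'list'

'list'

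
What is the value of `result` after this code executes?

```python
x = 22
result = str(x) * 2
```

x = 22; result = '2222'

'2222'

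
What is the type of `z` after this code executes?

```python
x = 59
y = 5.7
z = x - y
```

int - float = float

float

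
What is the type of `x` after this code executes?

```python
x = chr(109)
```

chr() returns str (single char)

str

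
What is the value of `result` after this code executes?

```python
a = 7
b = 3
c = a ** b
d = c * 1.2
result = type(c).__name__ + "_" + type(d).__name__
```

a is int; b is int; c is int; d is float; result = 'int_float'

'int_float'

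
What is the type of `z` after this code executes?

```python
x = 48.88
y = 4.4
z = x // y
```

float // float = float

float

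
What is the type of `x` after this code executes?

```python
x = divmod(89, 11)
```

divmod() returns tuple of (quotient, remainder)

tuple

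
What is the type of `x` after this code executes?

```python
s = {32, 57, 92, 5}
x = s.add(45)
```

set.add() returns None (mutates in place)

NoneType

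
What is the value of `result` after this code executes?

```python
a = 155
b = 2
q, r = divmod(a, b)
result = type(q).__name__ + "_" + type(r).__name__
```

a is int; b is int; q is int; r is int; result = 'int_int'

'int_int'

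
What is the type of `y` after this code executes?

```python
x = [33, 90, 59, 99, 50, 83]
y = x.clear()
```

list.clear() returns None

NoneType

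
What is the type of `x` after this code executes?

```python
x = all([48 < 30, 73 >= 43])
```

all() returns bool

bool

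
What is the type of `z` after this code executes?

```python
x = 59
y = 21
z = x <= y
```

Comparison returns bool

bool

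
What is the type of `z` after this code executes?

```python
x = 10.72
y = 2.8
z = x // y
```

float // float = float

float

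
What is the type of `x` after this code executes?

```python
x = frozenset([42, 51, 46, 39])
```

frozenset() returns frozenset

frozenset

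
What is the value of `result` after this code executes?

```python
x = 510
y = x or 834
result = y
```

x = 510; y = 510; result = 510

510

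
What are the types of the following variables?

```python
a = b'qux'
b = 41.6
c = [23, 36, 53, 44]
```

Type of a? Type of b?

a is assigned a bytes literal (b'...' prefix); b is assigned a number with a decimal point, so it is a float

bytes, float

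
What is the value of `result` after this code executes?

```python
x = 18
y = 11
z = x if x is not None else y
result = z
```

x = 18; y = 11; z = 18; result = 18

18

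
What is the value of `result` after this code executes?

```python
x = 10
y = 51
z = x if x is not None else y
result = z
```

x = 10; y = 51; z = 10; result = 10

10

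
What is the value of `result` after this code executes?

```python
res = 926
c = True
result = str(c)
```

res = 926; c = True; result = 'True'

'True'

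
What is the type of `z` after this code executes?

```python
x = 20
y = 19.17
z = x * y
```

int * float = float

float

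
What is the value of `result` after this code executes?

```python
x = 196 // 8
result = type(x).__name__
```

x is int; result = 'int'

'int'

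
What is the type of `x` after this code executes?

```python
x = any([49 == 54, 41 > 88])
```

any() returns bool

bool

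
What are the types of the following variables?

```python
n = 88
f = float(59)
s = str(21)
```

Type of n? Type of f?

n is assigned a bare integer (no decimal point), so it is an int; f is assigned the result of calling float(), which returns a float

int, float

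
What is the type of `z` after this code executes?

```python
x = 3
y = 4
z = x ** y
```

positive int ** positive int = int

int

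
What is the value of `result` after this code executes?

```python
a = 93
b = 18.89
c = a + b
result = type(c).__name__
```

a is int; b is float; c is float; result = 'float'

'float'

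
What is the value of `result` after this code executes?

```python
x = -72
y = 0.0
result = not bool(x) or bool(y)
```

x = -72; y = 0.0; result = False

False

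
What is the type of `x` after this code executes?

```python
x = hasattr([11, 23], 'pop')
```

hasattr() returns bool

bool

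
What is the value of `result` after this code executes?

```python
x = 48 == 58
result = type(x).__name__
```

x is bool; result = 'bool'

'bool'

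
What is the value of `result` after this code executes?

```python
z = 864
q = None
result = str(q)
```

z = 864; q = None; result = 'None'

'None'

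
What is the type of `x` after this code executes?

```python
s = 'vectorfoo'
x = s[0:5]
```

Slicing a str returns str

str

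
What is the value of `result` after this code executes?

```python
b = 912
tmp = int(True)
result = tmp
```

b = 912; tmp = 1; result = 1

1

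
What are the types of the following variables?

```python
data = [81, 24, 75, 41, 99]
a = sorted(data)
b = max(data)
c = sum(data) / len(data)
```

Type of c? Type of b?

int / int = float; max of ints returns int

float, int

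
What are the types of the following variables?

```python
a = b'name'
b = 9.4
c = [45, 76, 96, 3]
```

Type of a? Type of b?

a is assigned a bytes literal (b'...' prefix); b is assigned a number with a decimal point, so it is a float

bytes, float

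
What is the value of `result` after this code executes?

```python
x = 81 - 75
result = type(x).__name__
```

x is int; result = 'int'

'int'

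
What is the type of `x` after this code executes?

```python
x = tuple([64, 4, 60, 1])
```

tuple() constructor returns tuple

tuple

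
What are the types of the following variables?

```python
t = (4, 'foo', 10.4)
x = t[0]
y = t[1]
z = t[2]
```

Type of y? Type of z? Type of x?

tuple[1] is str; tuple[2] is float; tuple[0] is int

str, float, int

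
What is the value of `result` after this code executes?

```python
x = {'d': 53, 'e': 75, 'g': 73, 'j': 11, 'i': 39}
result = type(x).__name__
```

x is dict; result = 'dict'

'dict'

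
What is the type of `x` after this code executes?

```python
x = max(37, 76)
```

max() of ints returns int

int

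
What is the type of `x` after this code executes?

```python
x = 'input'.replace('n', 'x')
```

str.replace() returns str

str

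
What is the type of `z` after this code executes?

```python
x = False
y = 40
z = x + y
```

bool + int = int (bool is subclass of int)

int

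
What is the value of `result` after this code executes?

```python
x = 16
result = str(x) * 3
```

x = 16; result = '161616'

'161616'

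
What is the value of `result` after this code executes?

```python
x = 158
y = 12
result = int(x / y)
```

x = 158; y = 12; result = 13

13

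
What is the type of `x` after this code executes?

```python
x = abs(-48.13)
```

abs() of float returns float

float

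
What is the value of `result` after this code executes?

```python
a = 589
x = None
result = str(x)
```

a = 589; x = None; result = 'None'

'None'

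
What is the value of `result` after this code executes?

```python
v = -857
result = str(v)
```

v = -857; result = '-857'

'-857'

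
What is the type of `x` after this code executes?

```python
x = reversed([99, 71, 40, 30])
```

reversed() on a list returns list_reverseiterator

list_reverseiterator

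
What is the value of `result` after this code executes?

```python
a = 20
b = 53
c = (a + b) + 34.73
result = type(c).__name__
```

a is int; b is int; c is float; result = 'float'

'float'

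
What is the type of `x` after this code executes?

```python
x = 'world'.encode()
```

str.encode() returns bytes

bytes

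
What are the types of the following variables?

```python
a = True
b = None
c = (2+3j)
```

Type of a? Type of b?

a is assigned the constant True, which has type bool; b is assigned None, whose type is NoneType

bool, NoneType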